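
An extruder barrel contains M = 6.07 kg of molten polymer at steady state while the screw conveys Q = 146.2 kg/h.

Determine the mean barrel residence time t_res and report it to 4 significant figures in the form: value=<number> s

value=149.5 s

Throughput in SI: Q_s = 146.2 kg/h ÷ 3600 s/h = 0.0406111 kg/s
t_res = M / Q_s = 6.07 / 0.0406111 = 149.466 s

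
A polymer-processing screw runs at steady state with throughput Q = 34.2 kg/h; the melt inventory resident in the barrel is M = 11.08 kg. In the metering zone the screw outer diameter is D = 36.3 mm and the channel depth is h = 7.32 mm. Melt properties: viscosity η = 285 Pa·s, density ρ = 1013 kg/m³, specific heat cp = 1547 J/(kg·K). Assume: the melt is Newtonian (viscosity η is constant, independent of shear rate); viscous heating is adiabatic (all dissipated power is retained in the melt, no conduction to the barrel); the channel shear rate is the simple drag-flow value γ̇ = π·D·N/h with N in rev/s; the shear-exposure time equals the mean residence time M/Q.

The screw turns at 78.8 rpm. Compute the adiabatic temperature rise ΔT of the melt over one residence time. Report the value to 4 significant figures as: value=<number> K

value=88.80 K

Convert throughput: Q = 34.2 kg/h = 34.2/3600 = 0.0095 kg/s
Mean residence time: t_res = M/Q_s = 11.08 kg / 0.0095 kg/s = 1166.32 s
D = 36.3 mm = 0.0363 m;  h = 7.32 mm = 0.00732 m;  N = 78.8 rpm / 60 = 1.31333 rev/s
γ̇ = π·D·N / h = π · 0.0363 · 1.31333 / 0.00732 = 20.4607 s⁻¹
ΔT = η·γ̇²·t_res/(ρ·cp) = [285 × 20.4607² × 1166.32] / [1013 × 1547] = 88.7978 K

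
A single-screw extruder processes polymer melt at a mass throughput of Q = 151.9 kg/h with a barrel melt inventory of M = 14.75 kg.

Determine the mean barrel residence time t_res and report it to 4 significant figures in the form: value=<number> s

Q_s = Q / 3600 = 151.9 / 3600 = 0.0421944 kg/s
Mean residence time: t_res = M/Q_s = 14.75 kg / 0.0421944 kg/s = 349.572 s

value=349.6 s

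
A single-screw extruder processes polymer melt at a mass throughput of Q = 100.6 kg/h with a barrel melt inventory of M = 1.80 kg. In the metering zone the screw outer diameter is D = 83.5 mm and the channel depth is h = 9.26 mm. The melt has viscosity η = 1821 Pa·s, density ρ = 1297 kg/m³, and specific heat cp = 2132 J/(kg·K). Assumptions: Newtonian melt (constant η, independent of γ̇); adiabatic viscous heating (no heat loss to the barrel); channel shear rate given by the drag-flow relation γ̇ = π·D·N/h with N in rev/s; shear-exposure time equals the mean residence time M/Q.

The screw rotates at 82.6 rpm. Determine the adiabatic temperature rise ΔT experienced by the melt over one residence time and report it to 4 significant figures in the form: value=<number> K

Q_s = Q / 3600 = 100.6 / 3600 = 0.0279444 kg/s
t_res = M / Q_s = 1.80 ÷ 0.0279444 = 64.4135 s
Geometry in metres: D = 83.5 mm → 0.0835 m, h = 9.26 mm → 0.00926 m; screw speed N = 82.6 rpm = 1.37667 rev/s
Shear rate: γ̇ = πDN/h = π·0.0835·1.37667/0.00926 = 38.9991 s⁻¹
Adiabatic rise: ΔT = η γ̇² t_res / (ρ cp) = 1821·(38.9991)²·64.4135 / (1297·2132) = 64.5161 K

value=64.52 K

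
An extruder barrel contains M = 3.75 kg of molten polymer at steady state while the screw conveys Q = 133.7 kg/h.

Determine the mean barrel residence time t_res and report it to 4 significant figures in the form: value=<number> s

value=101.0 s

Convert throughput: Q = 133.7 kg/h = 133.7/3600 = 0.0371389 kg/s
t_res = M / Q_s = 3.75 ÷ 0.0371389 = 100.972 s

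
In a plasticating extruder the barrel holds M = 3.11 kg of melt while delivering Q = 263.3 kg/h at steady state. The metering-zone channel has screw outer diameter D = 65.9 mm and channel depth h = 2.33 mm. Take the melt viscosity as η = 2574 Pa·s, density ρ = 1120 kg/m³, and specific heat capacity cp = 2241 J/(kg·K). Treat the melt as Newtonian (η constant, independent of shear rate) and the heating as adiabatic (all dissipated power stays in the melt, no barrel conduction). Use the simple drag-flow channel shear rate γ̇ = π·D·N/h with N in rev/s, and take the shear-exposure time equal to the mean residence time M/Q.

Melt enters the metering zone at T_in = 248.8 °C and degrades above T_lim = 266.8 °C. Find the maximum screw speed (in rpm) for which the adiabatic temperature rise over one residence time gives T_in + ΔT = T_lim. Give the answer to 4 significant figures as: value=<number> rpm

Throughput in SI: Q_s = 263.3 kg/h ÷ 3600 s/h = 0.0731389 kg/s
Mean residence time: t_res = M/Q_s = 3.11 kg / 0.0731389 kg/s = 42.5218 s
D = 65.9 mm = 0.0659 m;  h = 2.33 mm = 0.00233 m
ΔT_a = T_lim − T_in = 266.8 °C − 248.8 °C = 18 K
γ̇_max² = ΔT_a·ρ·cp / (η·t_res) = [18 × 1120 × 2241] / [2574 × 42.5218] = 412.774 s⁻²
γ̇_max = √412.774 = 20.3168 s⁻¹
N_max = γ̇_max h / (πD) = 20.3168·0.00233/(π·0.0659) = 0.228653 rev/s → ×60 = 13.7192 rpm

value=13.72 rpm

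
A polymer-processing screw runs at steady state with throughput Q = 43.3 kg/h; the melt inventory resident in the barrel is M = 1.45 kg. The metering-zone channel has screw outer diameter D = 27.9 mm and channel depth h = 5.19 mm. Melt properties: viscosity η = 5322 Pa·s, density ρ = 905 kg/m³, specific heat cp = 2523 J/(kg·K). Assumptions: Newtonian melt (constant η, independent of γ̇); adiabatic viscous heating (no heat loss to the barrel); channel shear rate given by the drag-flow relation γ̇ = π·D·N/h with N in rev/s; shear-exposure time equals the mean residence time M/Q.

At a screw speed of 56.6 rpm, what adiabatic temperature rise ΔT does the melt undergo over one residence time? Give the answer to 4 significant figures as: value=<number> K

value=71.32 K

Q_s = Q / 3600 = 43.3 / 3600 = 0.0120278 kg/s
t_res = M / Q_s = 1.45 / 0.0120278 = 120.554 s
Geometry in metres: D = 27.9 mm → 0.0279 m, h = 5.19 mm → 0.00519 m; screw speed N = 56.6 rpm = 0.943333 rev/s
Shear rate: γ̇ = πDN/h = π·0.0279·0.943333/0.00519 = 15.9313 s⁻¹
ΔT = η·γ̇²·t_res/(ρ·cp) = [5322 × 15.9313² × 120.554] / [905 × 2523] = 71.3174 K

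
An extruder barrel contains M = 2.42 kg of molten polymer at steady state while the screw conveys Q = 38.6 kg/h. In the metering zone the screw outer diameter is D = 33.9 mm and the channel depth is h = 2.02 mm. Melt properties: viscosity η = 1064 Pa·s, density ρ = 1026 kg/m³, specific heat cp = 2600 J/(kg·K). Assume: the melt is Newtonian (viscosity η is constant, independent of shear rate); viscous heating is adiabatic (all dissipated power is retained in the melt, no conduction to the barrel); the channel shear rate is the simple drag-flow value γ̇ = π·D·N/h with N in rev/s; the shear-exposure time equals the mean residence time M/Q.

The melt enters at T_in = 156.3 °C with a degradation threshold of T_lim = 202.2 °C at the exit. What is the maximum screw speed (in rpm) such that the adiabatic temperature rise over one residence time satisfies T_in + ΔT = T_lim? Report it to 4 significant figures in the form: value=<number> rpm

Throughput in SI: Q_s = 38.6 kg/h ÷ 3600 s/h = 0.0107222 kg/s
t_res = M / Q_s = 2.42 ÷ 0.0107222 = 225.699 s
Convert to metres: D = 0.0339 m, h = 0.00202 m
ΔT_a = T_lim − T_in = 202.2 °C − 156.3 °C = 45.9 K
γ̇_max² = ΔT_a·ρ·cp / (η·t_res) = [45.9 × 1026 × 2600] / [1064 × 225.699] = 509.872 s⁻²
Take the square root: γ̇_max = √(509.872) = 22.5803 s⁻¹
N_max = γ̇_max·h / (π·D) = 22.5803 · 0.00202 / (π · 0.0339) = 0.428285 rev/s = 25.6971 rpm

value=25.70 rpm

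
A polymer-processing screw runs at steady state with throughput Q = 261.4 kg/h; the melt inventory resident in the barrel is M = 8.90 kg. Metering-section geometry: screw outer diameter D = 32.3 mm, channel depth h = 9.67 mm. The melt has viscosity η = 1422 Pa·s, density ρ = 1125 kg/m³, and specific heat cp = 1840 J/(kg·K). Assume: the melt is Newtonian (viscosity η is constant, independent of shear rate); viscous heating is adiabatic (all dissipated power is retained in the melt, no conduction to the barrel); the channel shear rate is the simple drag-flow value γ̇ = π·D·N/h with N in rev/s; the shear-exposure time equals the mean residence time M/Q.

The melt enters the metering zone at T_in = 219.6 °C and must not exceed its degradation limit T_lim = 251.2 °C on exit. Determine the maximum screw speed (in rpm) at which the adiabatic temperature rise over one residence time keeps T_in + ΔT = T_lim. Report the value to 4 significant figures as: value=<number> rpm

Q_s = Q / 3600 = 261.4 / 3600 = 0.0726111 kg/s
t_res = M / Q_s = 8.90 ÷ 0.0726111 = 122.571 s
Geometry in SI: D = 32.3 mm → 0.0323 m, h = 9.67 mm → 0.00967 m
ΔT_a = T_lim − T_in = 251.2 °C − 219.6 °C = 31.6 K
γ̇_max² = ΔT_a·ρ·cp/(η·t_res) = 31.6·1125·1840/(1422·122.571) = 375.293 s⁻²
Take the square root: γ̇_max = √(375.293) = 19.3725 s⁻¹
N_max = γ̇_max h / (πD) = 19.3725·0.00967/(π·0.0323) = 1.84612 rev/s → ×60 = 110.767 rpm

value=110.8 rpm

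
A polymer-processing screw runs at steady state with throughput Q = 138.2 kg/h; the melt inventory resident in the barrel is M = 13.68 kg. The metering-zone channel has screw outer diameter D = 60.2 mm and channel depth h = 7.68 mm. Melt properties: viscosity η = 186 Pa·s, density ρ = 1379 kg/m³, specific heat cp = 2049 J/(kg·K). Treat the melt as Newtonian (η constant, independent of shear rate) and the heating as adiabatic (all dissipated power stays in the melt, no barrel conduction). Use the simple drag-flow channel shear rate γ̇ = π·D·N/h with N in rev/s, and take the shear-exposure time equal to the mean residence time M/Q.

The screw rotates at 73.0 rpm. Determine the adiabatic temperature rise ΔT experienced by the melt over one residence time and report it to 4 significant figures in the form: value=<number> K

value=21.06 K

Q_s = Q / 3600 = 138.2 / 3600 = 0.0383889 kg/s
t_res = M / Q_s = 13.68 / 0.0383889 = 356.353 s
Convert to SI: D = 0.0602 m, h = 0.00768 m, N = 73.0/60 = 1.21667 rev/s
γ̇ = π D N / h = (π)(0.0602)(1.21667) / 0.00768 = 29.961 s⁻¹
Adiabatic rise: ΔT = η γ̇² t_res / (ρ cp) = 186·(29.961)²·356.353 / (1379·2049) = 21.0572 K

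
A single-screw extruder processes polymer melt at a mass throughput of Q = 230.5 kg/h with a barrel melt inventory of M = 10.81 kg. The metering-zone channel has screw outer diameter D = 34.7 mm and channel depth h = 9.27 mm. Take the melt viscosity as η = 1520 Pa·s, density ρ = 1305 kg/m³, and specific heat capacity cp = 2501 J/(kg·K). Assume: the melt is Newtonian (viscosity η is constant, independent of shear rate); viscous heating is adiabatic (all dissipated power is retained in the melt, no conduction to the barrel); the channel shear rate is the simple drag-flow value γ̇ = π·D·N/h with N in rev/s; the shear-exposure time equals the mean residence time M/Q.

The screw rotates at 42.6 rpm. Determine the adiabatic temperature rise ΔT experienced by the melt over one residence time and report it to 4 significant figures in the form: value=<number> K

Throughput in SI: Q_s = 230.5 kg/h ÷ 3600 s/h = 0.0640278 kg/s
Mean residence time: t_res = M/Q_s = 10.81 kg / 0.0640278 kg/s = 168.833 s
Convert to SI: D = 0.0347 m, h = 0.00927 m, N = 42.6/60 = 0.71 rev/s
γ̇ = π D N / h = (π)(0.0347)(0.71) / 0.00927 = 8.34945 s⁻¹
Adiabatic rise: ΔT = η γ̇² t_res / (ρ cp) = 1520·(8.34945)²·168.833 / (1305·2501) = 5.48141 K

value=5.481 K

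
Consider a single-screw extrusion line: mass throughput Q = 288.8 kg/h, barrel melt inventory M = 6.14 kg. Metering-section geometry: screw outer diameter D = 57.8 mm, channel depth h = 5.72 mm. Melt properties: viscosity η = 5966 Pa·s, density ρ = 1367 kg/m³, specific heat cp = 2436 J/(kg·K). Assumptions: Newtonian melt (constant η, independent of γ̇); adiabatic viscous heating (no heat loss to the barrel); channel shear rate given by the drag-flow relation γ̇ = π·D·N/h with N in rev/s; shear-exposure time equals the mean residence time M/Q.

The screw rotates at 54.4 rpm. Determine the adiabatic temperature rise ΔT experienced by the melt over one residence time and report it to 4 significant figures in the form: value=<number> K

Throughput in SI: Q_s = 288.8 kg/h ÷ 3600 s/h = 0.0802222 kg/s
t_res = M / Q_s = 6.14 / 0.0802222 = 76.5374 s
Convert to SI: D = 0.0578 m, h = 0.00572 m, N = 54.4/60 = 0.906667 rev/s
γ̇ = π D N / h = (π)(0.0578)(0.906667) / 0.00572 = 28.7826 s⁻¹
ΔT = η·γ̇²·t_res / (ρ·cp) = 5966 · (28.7826)² · 76.5374 / (1367 · 2436) = 113.598 K

value=113.6 K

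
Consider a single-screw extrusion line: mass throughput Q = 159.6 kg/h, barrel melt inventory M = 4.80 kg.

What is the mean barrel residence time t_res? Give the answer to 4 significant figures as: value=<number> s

Convert throughput: Q = 159.6 kg/h = 159.6/3600 = 0.0443333 kg/s
t_res = M / Q_s = 4.80 / 0.0443333 = 108.271 s

value=108.3 s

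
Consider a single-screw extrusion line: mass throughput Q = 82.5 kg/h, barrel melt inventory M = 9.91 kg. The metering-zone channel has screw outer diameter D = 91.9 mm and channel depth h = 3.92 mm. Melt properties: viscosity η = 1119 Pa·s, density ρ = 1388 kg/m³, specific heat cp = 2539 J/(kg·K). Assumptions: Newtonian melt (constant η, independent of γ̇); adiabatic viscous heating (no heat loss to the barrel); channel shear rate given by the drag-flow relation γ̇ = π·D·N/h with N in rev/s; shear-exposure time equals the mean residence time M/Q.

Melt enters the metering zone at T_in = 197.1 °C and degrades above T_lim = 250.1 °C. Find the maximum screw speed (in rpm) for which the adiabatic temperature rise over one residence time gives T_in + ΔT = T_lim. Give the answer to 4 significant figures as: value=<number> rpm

value=16.01 rpm

Throughput in SI: Q_s = 82.5 kg/h ÷ 3600 s/h = 0.0229167 kg/s
t_res = M / Q_s = 9.91 / 0.0229167 = 432.436 s
Convert to metres: D = 0.0919 m, h = 0.00392 m
ΔT_a = T_lim − T_in = 250.1 °C − 197.1 °C = 53 K
γ̇_max² = ΔT_a·ρ·cp / (η·t_res) = [53 × 1388 × 2539] / [1119 × 432.436] = 385.99 s⁻²
γ̇_max = √385.99 = 19.6466 s⁻¹
N_max = γ̇_max·h / (π·D) = 19.6466 · 0.00392 / (π · 0.0919) = 0.266753 rev/s = 16.0052 rpm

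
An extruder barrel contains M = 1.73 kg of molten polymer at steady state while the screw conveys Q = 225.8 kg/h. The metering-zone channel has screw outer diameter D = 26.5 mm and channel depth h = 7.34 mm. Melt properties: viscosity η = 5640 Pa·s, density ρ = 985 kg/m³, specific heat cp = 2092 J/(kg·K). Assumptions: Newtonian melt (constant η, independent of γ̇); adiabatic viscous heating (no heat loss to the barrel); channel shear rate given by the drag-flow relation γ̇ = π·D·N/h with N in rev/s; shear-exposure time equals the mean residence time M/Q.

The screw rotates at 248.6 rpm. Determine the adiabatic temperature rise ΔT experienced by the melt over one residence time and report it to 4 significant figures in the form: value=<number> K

Q_s = Q / 3600 = 225.8 / 3600 = 0.0627222 kg/s
t_res = M / Q_s = 1.73 ÷ 0.0627222 = 27.5819 s
Geometry in metres: D = 26.5 mm → 0.0265 m, h = 7.34 mm → 0.00734 m; screw speed N = 248.6 rpm = 4.14333 rev/s
Shear rate: γ̇ = πDN/h = π·0.0265·4.14333/0.00734 = 46.9948 s⁻¹
Adiabatic rise: ΔT = η γ̇² t_res / (ρ cp) = 5640·(46.9948)²·27.5819 / (985·2092) = 166.727 K

value=166.7 K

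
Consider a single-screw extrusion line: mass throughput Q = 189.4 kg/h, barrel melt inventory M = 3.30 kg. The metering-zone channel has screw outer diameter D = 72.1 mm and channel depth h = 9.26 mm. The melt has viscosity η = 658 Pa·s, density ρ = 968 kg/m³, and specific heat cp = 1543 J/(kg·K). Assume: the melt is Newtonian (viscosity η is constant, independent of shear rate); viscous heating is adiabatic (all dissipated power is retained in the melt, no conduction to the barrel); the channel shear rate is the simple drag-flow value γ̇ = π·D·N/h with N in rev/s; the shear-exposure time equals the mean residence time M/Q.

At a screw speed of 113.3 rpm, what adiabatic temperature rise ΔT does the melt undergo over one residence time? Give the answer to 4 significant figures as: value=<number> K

value=58.96 K

Convert throughput: Q = 189.4 kg/h = 189.4/3600 = 0.0526111 kg/s
t_res = M / Q_s = 3.30 / 0.0526111 = 62.7244 s
Convert to SI: D = 0.0721 m, h = 0.00926 m, N = 113.3/60 = 1.88833 rev/s
γ̇ = π·D·N / h = π · 0.0721 · 1.88833 / 0.00926 = 46.1905 s⁻¹
ΔT = η·γ̇²·t_res / (ρ·cp) = 658 · (46.1905)² · 62.7244 / (968 · 1543) = 58.9558 K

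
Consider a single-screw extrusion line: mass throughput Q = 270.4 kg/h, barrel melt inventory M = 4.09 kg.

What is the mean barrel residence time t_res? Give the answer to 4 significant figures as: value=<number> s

Convert throughput: Q = 270.4 kg/h = 270.4/3600 = 0.0751111 kg/s
t_res = M / Q_s = 4.09 ÷ 0.0751111 = 54.4527 s

value=54.45 s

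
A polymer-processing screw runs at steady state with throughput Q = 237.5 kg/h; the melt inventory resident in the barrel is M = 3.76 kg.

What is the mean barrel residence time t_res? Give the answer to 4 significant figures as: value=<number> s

Q_s = Q / 3600 = 237.5 / 3600 = 0.0659722 kg/s
Mean residence time: t_res = M/Q_s = 3.76 kg / 0.0659722 kg/s = 56.9937 s

value=56.99 s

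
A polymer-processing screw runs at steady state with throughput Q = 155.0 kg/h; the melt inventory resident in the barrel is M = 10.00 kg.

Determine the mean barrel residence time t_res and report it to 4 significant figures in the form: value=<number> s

value=232.3 s

Throughput in SI: Q_s = 155.0 kg/h ÷ 3600 s/h = 0.0430556 kg/s
t_res = M / Q_s = 10.00 ÷ 0.0430556 = 232.258 s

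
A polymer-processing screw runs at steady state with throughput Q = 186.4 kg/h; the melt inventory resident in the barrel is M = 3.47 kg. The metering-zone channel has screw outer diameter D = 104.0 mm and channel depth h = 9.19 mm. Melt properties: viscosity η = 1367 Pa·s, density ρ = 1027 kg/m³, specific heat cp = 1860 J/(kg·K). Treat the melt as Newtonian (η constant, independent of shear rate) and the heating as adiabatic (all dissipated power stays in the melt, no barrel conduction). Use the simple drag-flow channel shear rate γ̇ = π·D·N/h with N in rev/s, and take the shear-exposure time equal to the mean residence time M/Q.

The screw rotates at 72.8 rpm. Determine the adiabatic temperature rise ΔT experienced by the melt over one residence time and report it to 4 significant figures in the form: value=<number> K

Q_s = Q / 3600 = 186.4 / 3600 = 0.0517778 kg/s
t_res = M / Q_s = 3.47 ÷ 0.0517778 = 67.0172 s
Geometry in metres: D = 104.0 mm → 0.104 m, h = 9.19 mm → 0.00919 m; screw speed N = 72.8 rpm = 1.21333 rev/s
Shear rate: γ̇ = πDN/h = π·0.104·1.21333/0.00919 = 43.1368 s⁻¹
Adiabatic rise: ΔT = η γ̇² t_res / (ρ cp) = 1367·(43.1368)²·67.0172 / (1027·1860) = 89.2415 K

value=89.24 K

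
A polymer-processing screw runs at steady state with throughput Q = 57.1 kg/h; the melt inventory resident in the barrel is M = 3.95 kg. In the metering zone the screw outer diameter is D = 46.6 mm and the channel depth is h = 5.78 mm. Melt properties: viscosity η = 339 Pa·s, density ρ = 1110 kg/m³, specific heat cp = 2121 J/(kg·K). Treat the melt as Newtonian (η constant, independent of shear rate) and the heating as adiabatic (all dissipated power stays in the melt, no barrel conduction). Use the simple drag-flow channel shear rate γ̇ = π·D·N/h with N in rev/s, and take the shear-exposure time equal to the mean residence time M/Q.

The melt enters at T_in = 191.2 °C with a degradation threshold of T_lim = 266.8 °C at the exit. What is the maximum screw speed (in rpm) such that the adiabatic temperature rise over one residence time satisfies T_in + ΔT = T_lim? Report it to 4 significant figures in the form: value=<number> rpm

Throughput in SI: Q_s = 57.1 kg/h ÷ 3600 s/h = 0.0158611 kg/s
Mean residence time: t_res = M/Q_s = 3.95 kg / 0.0158611 kg/s = 249.037 s
Convert to metres: D = 0.0466 m, h = 0.00578 m
ΔT_a = T_lim − T_in = 266.8 °C − 191.2 °C = 75.6 K
γ̇_max² = ΔT_a·ρ·cp / (η·t_res) = [75.6 × 1110 × 2121] / [339 × 249.037] = 2108.25 s⁻²
Take the square root: γ̇_max = √(2108.25) = 45.9157 s⁻¹
N_max = γ̇_max h / (πD) = 45.9157·0.00578/(π·0.0466) = 1.81281 rev/s → ×60 = 108.769 rpm

value=108.8 rpm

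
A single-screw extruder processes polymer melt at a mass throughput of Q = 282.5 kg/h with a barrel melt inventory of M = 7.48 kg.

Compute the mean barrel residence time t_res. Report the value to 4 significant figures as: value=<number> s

value=95.32 s

Q_s = Q / 3600 = 282.5 / 3600 = 0.0784722 kg/s
Mean residence time: t_res = M/Q_s = 7.48 kg / 0.0784722 kg/s = 95.3204 s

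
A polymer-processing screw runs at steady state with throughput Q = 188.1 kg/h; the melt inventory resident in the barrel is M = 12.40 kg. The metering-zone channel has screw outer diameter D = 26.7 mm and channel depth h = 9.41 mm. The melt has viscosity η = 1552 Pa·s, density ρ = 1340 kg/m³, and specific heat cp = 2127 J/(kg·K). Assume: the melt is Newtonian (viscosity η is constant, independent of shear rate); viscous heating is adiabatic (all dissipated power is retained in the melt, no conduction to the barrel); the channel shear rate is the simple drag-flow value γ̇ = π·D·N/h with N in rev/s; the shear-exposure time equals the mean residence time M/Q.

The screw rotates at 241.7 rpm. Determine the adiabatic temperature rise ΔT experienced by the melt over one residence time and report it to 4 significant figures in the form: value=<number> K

Q_s = Q / 3600 = 188.1 / 3600 = 0.05225 kg/s
t_res = M / Q_s = 12.40 / 0.05225 = 237.321 s
Geometry in metres: D = 26.7 mm → 0.0267 m, h = 9.41 mm → 0.00941 m; screw speed N = 241.7 rpm = 4.02833 rev/s
γ̇ = π·D·N / h = π · 0.0267 · 4.02833 / 0.00941 = 35.9085 s⁻¹
ΔT = η·γ̇²·t_res/(ρ·cp) = [1552 × 35.9085² × 237.321] / [1340 × 2127] = 166.628 K

value=166.6 K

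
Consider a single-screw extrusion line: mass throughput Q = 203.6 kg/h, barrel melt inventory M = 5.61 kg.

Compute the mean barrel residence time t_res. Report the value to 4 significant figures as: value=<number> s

value=99.19 s

Q_s = Q / 3600 = 203.6 / 3600 = 0.0565556 kg/s
t_res = M / Q_s = 5.61 ÷ 0.0565556 = 99.1945 s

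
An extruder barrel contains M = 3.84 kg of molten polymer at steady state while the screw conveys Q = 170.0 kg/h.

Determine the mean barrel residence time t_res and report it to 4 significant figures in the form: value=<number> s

value=81.32 s

Throughput in SI: Q_s = 170.0 kg/h ÷ 3600 s/h = 0.0472222 kg/s
Mean residence time: t_res = M/Q_s = 3.84 kg / 0.0472222 kg/s = 81.3176 s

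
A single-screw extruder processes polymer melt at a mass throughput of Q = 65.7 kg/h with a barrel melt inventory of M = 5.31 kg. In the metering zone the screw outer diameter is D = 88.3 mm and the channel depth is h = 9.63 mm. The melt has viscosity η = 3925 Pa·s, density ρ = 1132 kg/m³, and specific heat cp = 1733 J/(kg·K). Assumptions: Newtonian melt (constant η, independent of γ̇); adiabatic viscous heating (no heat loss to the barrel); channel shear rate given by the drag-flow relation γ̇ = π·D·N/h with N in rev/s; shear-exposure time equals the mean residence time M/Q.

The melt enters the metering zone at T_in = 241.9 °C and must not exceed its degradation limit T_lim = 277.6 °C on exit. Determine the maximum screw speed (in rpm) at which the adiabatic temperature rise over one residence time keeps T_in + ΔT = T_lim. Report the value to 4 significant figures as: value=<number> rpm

Convert throughput: Q = 65.7 kg/h = 65.7/3600 = 0.01825 kg/s
Mean residence time: t_res = M/Q_s = 5.31 kg / 0.01825 kg/s = 290.959 s
D = 88.3 mm = 0.0883 m;  h = 9.63 mm = 0.00963 m
Allowable rise: ΔT_a = T_lim − T_in = 277.6 − 241.9 = 35.7 K
γ̇_max² = ΔT_a·ρ·cp/(η·t_res) = 35.7·1132·1733/(3925·290.959) = 61.3256 s⁻²
γ̇_max = √61.3256 = 7.83107 s⁻¹
Solve γ̇ = πDN/h for N: N_max = γ̇_max·h/(π·D) = 7.83107 × 0.00963 / (π × 0.0883) = 0.271855 rev/s = 16.3113 rpm

value=16.31 rpm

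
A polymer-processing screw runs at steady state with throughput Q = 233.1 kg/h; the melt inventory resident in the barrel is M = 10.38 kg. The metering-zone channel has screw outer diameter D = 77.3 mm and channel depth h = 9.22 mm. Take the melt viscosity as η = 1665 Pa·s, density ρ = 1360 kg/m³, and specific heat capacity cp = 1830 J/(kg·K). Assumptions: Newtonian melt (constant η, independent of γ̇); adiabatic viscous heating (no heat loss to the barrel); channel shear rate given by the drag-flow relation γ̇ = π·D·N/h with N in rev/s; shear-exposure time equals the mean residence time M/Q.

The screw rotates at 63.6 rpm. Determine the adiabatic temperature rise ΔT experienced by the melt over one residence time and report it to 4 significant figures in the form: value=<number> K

value=83.60 K

Throughput in SI: Q_s = 233.1 kg/h ÷ 3600 s/h = 0.06475 kg/s
t_res = M / Q_s = 10.38 / 0.06475 = 160.309 s
Geometry in metres: D = 77.3 mm → 0.0773 m, h = 9.22 mm → 0.00922 m; screw speed N = 63.6 rpm = 1.06 rev/s
Shear rate: γ̇ = πDN/h = π·0.0773·1.06/0.00922 = 27.9193 s⁻¹
Adiabatic rise: ΔT = η γ̇² t_res / (ρ cp) = 1665·(27.9193)²·160.309 / (1360·1830) = 83.597 K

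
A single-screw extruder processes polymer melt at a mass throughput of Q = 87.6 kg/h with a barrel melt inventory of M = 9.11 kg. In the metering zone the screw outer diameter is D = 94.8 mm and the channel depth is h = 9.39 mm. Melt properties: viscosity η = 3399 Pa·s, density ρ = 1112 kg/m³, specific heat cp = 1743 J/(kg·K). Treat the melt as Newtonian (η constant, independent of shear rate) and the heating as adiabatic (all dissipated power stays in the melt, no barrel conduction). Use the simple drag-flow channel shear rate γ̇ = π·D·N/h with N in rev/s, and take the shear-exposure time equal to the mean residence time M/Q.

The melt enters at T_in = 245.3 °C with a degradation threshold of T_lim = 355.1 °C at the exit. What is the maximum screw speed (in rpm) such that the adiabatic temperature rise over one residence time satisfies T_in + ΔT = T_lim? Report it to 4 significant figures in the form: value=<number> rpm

value=24.46 rpm

Throughput in SI: Q_s = 87.6 kg/h ÷ 3600 s/h = 0.0243333 kg/s
t_res = M / Q_s = 9.11 / 0.0243333 = 374.384 s
Geometry in SI: D = 94.8 mm → 0.0948 m, h = 9.39 mm → 0.00939 m
ΔT_a = T_lim − T_in = 355.1 °C − 245.3 °C = 109.8 K
γ̇_max² = ΔT_a·ρ·cp/(η·t_res) = 109.8·1112·1743/(3399·374.384) = 167.239 s⁻²
Take the square root: γ̇_max = √(167.239) = 12.9321 s⁻¹
N_max = γ̇_max·h / (π·D) = 12.9321 · 0.00939 / (π · 0.0948) = 0.407733 rev/s = 24.464 rpm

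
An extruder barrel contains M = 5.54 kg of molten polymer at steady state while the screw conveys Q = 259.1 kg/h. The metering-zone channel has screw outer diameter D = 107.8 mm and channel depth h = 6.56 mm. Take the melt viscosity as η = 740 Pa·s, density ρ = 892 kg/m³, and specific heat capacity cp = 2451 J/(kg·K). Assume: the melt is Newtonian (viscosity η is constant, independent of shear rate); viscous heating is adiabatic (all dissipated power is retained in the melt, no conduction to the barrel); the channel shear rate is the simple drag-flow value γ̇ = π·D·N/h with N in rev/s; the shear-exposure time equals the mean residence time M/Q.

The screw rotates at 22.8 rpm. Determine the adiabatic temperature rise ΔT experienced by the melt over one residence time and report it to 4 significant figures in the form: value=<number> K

Convert throughput: Q = 259.1 kg/h = 259.1/3600 = 0.0719722 kg/s
t_res = M / Q_s = 5.54 / 0.0719722 = 76.9741 s
Geometry in metres: D = 107.8 mm → 0.1078 m, h = 6.56 mm → 0.00656 m; screw speed N = 22.8 rpm = 0.38 rev/s
γ̇ = π D N / h = (π)(0.1078)(0.38) / 0.00656 = 19.6177 s⁻¹
Adiabatic rise: ΔT = η γ̇² t_res / (ρ cp) = 740·(19.6177)²·76.9741 / (892·2451) = 10.0269 K

value=10.03 K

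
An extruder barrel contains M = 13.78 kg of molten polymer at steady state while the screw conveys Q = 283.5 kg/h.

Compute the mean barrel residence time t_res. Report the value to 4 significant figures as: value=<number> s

Convert throughput: Q = 283.5 kg/h = 283.5/3600 = 0.07875 kg/s
t_res = M / Q_s = 13.78 ÷ 0.07875 = 174.984 s

value=175.0 s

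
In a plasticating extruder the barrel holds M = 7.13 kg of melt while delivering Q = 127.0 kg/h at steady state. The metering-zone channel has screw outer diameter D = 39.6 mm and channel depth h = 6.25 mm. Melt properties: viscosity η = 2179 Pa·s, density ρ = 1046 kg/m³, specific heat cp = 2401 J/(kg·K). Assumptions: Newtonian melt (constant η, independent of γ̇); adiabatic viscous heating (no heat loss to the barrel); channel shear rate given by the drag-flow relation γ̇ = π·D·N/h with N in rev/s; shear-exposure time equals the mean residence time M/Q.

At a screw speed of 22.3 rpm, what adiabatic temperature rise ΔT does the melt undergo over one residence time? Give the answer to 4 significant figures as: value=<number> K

Throughput in SI: Q_s = 127.0 kg/h ÷ 3600 s/h = 0.0352778 kg/s
t_res = M / Q_s = 7.13 / 0.0352778 = 202.11 s
D = 39.6 mm = 0.0396 m;  h = 6.25 mm = 0.00625 m;  N = 22.3 rpm / 60 = 0.371667 rev/s
Shear rate: γ̇ = πDN/h = π·0.0396·0.371667/0.00625 = 7.39807 s⁻¹
ΔT = η·γ̇²·t_res/(ρ·cp) = [2179 × 7.39807² × 202.11] / [1046 × 2401] = 9.59752 K

value=9.598 K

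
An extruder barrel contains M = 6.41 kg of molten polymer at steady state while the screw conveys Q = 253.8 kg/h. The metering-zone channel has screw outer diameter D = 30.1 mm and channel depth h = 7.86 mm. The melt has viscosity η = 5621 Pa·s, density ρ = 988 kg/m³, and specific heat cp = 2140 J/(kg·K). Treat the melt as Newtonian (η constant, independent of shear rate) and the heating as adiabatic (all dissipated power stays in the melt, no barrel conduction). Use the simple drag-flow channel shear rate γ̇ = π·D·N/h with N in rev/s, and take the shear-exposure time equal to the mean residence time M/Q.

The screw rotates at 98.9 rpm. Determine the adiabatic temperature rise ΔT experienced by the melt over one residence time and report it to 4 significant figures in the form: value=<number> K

value=95.06 K

Q_s = Q / 3600 = 253.8 / 3600 = 0.0705 kg/s
Mean residence time: t_res = M/Q_s = 6.41 kg / 0.0705 kg/s = 90.922 s
Convert to SI: D = 0.0301 m, h = 0.00786 m, N = 98.9/60 = 1.64833 rev/s
γ̇ = π·D·N / h = π · 0.0301 · 1.64833 / 0.00786 = 19.8307 s⁻¹
ΔT = η·γ̇²·t_res/(ρ·cp) = [5621 × 19.8307² × 90.922] / [988 × 2140] = 95.0582 K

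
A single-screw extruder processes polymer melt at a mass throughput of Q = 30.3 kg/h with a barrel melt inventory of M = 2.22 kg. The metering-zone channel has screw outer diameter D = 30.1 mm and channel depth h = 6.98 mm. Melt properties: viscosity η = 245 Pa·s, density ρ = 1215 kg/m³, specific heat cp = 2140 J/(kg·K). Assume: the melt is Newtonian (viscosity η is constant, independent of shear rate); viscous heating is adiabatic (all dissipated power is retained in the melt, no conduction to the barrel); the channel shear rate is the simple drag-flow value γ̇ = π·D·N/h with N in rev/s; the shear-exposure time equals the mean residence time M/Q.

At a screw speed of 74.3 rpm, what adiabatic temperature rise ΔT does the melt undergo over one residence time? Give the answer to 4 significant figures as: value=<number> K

value=6.995 K

Convert throughput: Q = 30.3 kg/h = 30.3/3600 = 0.00841667 kg/s
Mean residence time: t_res = M/Q_s = 2.22 kg / 0.00841667 kg/s = 263.762 s
Geometry in metres: D = 30.1 mm → 0.0301 m, h = 6.98 mm → 0.00698 m; screw speed N = 74.3 rpm = 1.23833 rev/s
Shear rate: γ̇ = πDN/h = π·0.0301·1.23833/0.00698 = 16.7764 s⁻¹
Adiabatic rise: ΔT = η γ̇² t_res / (ρ cp) = 245·(16.7764)²·263.762 / (1215·2140) = 6.99497 K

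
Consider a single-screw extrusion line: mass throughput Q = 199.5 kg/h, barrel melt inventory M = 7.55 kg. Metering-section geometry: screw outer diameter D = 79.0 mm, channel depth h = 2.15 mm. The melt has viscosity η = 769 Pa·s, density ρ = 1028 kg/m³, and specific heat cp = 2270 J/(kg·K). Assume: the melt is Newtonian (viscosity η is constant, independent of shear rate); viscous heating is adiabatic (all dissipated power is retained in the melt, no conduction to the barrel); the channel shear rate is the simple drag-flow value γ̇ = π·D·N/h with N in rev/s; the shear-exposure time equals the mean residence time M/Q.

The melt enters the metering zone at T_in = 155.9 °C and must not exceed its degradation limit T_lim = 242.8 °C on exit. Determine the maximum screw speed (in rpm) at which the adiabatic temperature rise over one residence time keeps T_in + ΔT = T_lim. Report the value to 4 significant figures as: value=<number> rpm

value=22.87 rpm

Q_s = Q / 3600 = 199.5 / 3600 = 0.0554167 kg/s
Mean residence time: t_res = M/Q_s = 7.55 kg / 0.0554167 kg/s = 136.241 s
Geometry in SI: D = 79.0 mm → 0.079 m, h = 2.15 mm → 0.00215 m
Allowable rise: ΔT_a = T_lim − T_in = 242.8 − 155.9 = 86.9 K
γ̇_max² = ΔT_a·ρ·cp / (η·t_res) = [86.9 × 1028 × 2270] / [769 × 136.241] = 1935.56 s⁻²
Take the square root: γ̇_max = √(1935.56) = 43.995 s⁻¹
N_max = γ̇_max h / (πD) = 43.995·0.00215/(π·0.079) = 0.381122 rev/s → ×60 = 22.8673 rpm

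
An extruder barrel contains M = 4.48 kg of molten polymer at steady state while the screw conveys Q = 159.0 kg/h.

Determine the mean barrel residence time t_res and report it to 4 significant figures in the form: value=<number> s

Throughput in SI: Q_s = 159.0 kg/h ÷ 3600 s/h = 0.0441667 kg/s
Mean residence time: t_res = M/Q_s = 4.48 kg / 0.0441667 kg/s = 101.434 s

value=101.4 s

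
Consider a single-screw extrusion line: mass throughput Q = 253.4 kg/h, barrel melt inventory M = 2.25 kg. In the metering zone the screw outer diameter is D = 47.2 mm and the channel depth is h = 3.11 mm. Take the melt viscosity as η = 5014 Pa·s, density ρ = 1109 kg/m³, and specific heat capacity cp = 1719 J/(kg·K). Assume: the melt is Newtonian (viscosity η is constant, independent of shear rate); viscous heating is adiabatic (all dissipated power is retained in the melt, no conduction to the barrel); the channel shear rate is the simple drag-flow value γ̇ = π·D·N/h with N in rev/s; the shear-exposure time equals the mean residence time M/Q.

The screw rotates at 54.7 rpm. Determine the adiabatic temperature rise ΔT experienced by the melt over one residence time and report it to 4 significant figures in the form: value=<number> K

Convert throughput: Q = 253.4 kg/h = 253.4/3600 = 0.0703889 kg/s
Mean residence time: t_res = M/Q_s = 2.25 kg / 0.0703889 kg/s = 31.9653 s
Convert to SI: D = 0.0472 m, h = 0.00311 m, N = 54.7/60 = 0.911667 rev/s
Shear rate: γ̇ = πDN/h = π·0.0472·0.911667/0.00311 = 43.4678 s⁻¹
ΔT = η·γ̇²·t_res/(ρ·cp) = [5014 × 43.4678² × 31.9653] / [1109 × 1719] = 158.851 K

value=158.9 K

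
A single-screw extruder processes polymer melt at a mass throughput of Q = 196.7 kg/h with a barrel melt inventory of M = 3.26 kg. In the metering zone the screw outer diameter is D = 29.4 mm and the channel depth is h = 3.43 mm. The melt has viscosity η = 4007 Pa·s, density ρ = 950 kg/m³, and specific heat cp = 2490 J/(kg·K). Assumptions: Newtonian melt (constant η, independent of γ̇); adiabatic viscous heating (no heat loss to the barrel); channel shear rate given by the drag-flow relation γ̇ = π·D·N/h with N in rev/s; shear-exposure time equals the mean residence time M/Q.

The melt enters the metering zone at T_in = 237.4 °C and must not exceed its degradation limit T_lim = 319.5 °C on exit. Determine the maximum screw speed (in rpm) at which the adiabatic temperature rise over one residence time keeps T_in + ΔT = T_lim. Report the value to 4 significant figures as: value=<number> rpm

value=63.51 rpm

Convert throughput: Q = 196.7 kg/h = 196.7/3600 = 0.0546389 kg/s
t_res = M / Q_s = 3.26 / 0.0546389 = 59.6645 s
Geometry in SI: D = 29.4 mm → 0.0294 m, h = 3.43 mm → 0.00343 m
ΔT_a = T_lim − T_in = 319.5 − 237.4 = 82.1 K
γ̇_max² = ΔT_a·ρ·cp / (η·t_res) = [82.1 × 950 × 2490] / [4007 × 59.6645] = 812.327 s⁻²
Take the square root: γ̇_max = √(812.327) = 28.5014 s⁻¹
N_max = γ̇_max·h / (π·D) = 28.5014 · 0.00343 / (π · 0.0294) = 1.05843 rev/s = 63.5058 rpm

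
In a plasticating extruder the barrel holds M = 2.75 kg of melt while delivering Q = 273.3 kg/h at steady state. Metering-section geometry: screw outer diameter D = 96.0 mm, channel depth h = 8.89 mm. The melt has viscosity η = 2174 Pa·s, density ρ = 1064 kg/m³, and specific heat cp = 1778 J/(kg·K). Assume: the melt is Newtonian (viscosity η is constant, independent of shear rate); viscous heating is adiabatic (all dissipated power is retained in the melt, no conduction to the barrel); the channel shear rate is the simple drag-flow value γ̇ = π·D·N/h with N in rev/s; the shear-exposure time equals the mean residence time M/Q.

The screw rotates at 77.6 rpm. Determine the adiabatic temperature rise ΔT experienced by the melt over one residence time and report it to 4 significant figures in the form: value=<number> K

value=80.14 K

Q_s = Q / 3600 = 273.3 / 3600 = 0.0759167 kg/s
Mean residence time: t_res = M/Q_s = 2.75 kg / 0.0759167 kg/s = 36.2239 s
Convert to SI: D = 0.096 m, h = 0.00889 m, N = 77.6/60 = 1.29333 rev/s
Shear rate: γ̇ = πDN/h = π·0.096·1.29333/0.00889 = 43.8763 s⁻¹
ΔT = η·γ̇²·t_res/(ρ·cp) = [2174 × 43.8763² × 36.2239] / [1064 × 1778] = 80.1385 K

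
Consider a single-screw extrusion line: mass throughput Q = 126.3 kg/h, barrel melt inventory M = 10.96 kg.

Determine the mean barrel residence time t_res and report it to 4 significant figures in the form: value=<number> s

Convert throughput: Q = 126.3 kg/h = 126.3/3600 = 0.0350833 kg/s
t_res = M / Q_s = 10.96 ÷ 0.0350833 = 312.399 s

value=312.4 s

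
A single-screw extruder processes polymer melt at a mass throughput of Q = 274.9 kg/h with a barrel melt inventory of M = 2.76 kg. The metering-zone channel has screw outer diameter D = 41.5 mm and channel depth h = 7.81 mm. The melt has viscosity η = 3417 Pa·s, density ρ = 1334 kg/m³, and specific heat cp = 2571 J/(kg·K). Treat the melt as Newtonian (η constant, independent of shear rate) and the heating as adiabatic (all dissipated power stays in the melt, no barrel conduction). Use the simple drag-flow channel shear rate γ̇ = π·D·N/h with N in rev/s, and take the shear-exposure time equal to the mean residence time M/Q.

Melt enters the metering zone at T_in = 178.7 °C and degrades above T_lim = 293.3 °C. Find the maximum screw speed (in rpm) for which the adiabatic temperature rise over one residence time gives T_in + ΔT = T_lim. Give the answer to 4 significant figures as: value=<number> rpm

Throughput in SI: Q_s = 274.9 kg/h ÷ 3600 s/h = 0.0763611 kg/s
t_res = M / Q_s = 2.76 ÷ 0.0763611 = 36.1441 s
Geometry in SI: D = 41.5 mm → 0.0415 m, h = 7.81 mm → 0.00781 m
Allowable rise: ΔT_a = T_lim − T_in = 293.3 − 178.7 = 114.6 K
γ̇_max² = ΔT_a·ρ·cp / (η·t_res) = [114.6 × 1334 × 2571] / [3417 × 36.1441] = 3182.44 s⁻²
γ̇_max = √3182.44 = 56.4132 s⁻¹
N_max = γ̇_max·h / (π·D) = 56.4132 · 0.00781 / (π · 0.0415) = 3.37935 rev/s = 202.761 rpm

value=202.8 rpm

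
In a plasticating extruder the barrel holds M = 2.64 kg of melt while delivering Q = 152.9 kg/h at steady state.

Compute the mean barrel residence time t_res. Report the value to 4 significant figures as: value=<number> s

Convert throughput: Q = 152.9 kg/h = 152.9/3600 = 0.0424722 kg/s
Mean residence time: t_res = M/Q_s = 2.64 kg / 0.0424722 kg/s = 62.1583 s

value=62.16 s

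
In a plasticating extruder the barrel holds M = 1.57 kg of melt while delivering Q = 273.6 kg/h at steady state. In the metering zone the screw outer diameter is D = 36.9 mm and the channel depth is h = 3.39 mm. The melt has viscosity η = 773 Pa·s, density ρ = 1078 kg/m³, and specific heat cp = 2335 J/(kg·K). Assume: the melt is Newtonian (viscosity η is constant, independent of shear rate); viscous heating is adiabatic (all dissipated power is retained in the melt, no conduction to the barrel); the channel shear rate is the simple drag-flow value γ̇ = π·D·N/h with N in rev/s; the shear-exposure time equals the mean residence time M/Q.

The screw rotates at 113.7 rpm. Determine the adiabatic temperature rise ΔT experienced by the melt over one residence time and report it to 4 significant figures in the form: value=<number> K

Throughput in SI: Q_s = 273.6 kg/h ÷ 3600 s/h = 0.076 kg/s
Mean residence time: t_res = M/Q_s = 1.57 kg / 0.076 kg/s = 20.6579 s
D = 36.9 mm = 0.0369 m;  h = 3.39 mm = 0.00339 m;  N = 113.7 rpm / 60 = 1.895 rev/s
Shear rate: γ̇ = πDN/h = π·0.0369·1.895/0.00339 = 64.8016 s⁻¹
Adiabatic rise: ΔT = η γ̇² t_res / (ρ cp) = 773·(64.8016)²·20.6579 / (1078·2335) = 26.6398 K

value=26.64 K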